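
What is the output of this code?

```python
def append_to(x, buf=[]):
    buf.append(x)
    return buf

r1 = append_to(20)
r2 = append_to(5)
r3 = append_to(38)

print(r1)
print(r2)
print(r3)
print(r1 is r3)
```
[20, 5, 38]
[20, 5, 38]
[20, 5, 38]
True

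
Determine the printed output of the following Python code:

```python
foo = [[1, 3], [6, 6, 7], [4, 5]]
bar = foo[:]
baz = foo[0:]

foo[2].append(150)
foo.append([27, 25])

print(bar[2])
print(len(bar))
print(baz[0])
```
[4, 5, 150]
3
[1, 3]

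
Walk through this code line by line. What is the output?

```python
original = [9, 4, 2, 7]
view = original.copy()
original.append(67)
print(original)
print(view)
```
[9, 4, 2, 7, 67]
[9, 4, 2, 7]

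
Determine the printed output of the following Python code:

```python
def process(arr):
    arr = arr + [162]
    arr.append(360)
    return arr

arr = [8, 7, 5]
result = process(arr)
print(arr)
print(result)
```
[8, 7, 5]
[8, 7, 5, 162, 360]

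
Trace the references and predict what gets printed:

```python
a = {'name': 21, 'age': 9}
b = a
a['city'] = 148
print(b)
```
{'name': 21, 'age': 9, 'city': 148}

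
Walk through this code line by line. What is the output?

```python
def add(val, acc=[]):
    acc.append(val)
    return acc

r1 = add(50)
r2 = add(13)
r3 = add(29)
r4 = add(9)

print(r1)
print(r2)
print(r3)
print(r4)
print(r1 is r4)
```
[50, 13, 29, 9]
[50, 13, 29, 9]
[50, 13, 29, 9]
[50, 13, 29, 9]
True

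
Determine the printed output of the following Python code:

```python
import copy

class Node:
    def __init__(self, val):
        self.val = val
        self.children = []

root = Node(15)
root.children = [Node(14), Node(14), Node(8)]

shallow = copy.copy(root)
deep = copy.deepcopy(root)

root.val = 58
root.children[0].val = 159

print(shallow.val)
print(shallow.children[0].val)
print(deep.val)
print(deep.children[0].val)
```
15
159
15
14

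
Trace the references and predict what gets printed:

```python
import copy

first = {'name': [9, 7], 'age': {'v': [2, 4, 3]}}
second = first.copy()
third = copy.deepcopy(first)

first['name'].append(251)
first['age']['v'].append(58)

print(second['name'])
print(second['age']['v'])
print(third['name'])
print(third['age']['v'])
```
[9, 7, 251]
[2, 4, 3, 58]
[9, 7]
[2, 4, 3]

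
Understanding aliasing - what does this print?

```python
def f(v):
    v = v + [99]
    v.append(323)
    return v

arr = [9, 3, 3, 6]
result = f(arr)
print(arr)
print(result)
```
[9, 3, 3, 6]
[9, 3, 3, 6, 99, 323]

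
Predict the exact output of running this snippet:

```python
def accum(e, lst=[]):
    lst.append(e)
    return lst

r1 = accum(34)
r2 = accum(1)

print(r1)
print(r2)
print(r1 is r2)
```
[34, 1]
[34, 1]
True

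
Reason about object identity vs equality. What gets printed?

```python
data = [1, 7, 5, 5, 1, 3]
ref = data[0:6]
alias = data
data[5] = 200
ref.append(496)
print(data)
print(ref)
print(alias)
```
[1, 7, 5, 5, 1, 200]
[1, 7, 5, 5, 1, 3, 496]
[1, 7, 5, 5, 1, 200]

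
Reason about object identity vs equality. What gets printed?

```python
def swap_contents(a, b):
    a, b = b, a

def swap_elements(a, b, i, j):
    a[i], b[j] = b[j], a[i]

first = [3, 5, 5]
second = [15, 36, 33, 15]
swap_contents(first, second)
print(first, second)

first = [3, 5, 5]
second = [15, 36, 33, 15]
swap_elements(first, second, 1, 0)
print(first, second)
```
[3, 5, 5] [15, 36, 33, 15]
[3, 15, 5] [5, 36, 33, 15]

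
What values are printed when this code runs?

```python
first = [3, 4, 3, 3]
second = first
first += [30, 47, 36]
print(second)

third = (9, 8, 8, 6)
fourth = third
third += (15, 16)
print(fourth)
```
[3, 4, 3, 3, 30, 47, 36]
(9, 8, 8, 6)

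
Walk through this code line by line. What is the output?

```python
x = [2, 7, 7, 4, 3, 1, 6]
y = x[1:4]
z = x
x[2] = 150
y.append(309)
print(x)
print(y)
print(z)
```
[2, 7, 150, 4, 3, 1, 6]
[7, 7, 4, 309]
[2, 7, 150, 4, 3, 1, 6]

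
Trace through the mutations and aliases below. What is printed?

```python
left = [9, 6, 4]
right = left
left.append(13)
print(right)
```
[9, 6, 4, 13]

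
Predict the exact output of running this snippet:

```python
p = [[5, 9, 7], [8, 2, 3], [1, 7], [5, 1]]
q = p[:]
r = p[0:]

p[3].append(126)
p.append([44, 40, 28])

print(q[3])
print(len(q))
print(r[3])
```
[5, 1, 126]
4
[5, 1, 126]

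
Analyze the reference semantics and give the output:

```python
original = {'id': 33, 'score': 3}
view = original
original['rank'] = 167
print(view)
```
{'id': 33, 'score': 3, 'rank': 167}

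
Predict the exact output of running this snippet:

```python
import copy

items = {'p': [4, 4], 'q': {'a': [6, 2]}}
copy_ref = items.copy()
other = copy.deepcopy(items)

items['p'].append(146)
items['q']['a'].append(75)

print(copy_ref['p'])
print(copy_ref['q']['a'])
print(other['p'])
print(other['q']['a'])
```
[4, 4, 146]
[6, 2, 75]
[4, 4]
[6, 2]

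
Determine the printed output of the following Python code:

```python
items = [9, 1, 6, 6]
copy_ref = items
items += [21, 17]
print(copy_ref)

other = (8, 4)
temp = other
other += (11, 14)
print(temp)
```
[9, 1, 6, 6, 21, 17]
(8, 4)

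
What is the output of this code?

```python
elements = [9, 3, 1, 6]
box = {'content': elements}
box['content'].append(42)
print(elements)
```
[9, 3, 1, 6, 42]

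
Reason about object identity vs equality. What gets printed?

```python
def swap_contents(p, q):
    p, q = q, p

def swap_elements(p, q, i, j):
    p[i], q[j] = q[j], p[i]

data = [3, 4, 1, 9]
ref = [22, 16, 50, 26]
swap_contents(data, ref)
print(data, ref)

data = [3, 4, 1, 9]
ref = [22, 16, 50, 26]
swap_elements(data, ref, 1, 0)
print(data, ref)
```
[3, 4, 1, 9] [22, 16, 50, 26]
[3, 22, 1, 9] [4, 16, 50, 26]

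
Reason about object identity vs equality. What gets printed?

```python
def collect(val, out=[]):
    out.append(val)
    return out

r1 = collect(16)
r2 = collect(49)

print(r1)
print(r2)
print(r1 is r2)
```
[16, 49]
[16, 49]
True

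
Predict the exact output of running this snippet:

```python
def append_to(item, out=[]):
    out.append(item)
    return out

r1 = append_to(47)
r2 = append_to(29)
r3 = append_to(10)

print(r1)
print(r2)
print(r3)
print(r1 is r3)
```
[47, 29, 10]
[47, 29, 10]
[47, 29, 10]
True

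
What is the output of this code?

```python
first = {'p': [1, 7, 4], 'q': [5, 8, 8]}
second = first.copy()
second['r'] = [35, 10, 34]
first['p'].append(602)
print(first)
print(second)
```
{'p': [1, 7, 4, 602], 'q': [5, 8, 8]}
{'p': [1, 7, 4, 602], 'q': [5, 8, 8], 'r': [35, 10, 34]}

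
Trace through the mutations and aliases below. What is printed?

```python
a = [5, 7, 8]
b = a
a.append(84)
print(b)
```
[5, 7, 8, 84]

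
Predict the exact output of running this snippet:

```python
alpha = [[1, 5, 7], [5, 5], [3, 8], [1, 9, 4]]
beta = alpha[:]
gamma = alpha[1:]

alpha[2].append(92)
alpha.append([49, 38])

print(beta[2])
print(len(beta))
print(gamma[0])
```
[3, 8, 92]
4
[5, 5]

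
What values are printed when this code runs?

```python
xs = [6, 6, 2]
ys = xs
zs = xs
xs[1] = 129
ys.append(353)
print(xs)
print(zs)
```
[6, 129, 2, 353]
[6, 129, 2, 353]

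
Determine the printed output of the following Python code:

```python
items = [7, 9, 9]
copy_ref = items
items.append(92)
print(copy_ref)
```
[7, 9, 9, 92]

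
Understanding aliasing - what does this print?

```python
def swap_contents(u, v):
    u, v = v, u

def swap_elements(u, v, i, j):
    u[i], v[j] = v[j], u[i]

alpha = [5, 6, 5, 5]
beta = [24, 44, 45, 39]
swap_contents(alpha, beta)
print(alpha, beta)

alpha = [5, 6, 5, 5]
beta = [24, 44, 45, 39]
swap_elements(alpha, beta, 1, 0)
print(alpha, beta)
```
[5, 6, 5, 5] [24, 44, 45, 39]
[5, 24, 5, 5] [6, 44, 45, 39]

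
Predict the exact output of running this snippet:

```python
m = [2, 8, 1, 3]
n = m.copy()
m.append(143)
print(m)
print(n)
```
[2, 8, 1, 3, 143]
[2, 8, 1, 3]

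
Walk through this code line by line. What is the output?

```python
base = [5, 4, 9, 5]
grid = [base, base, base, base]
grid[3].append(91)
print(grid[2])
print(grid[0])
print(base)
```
[5, 4, 9, 5, 91]
[5, 4, 9, 5, 91]
[5, 4, 9, 5, 91]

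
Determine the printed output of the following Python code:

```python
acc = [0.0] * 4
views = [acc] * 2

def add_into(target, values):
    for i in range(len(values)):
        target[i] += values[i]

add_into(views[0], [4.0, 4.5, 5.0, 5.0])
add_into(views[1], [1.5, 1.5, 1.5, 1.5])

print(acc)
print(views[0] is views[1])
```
[5.5, 6.0, 6.5, 6.5]
True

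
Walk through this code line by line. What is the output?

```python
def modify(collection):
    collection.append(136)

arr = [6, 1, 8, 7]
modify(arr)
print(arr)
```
[6, 1, 8, 7, 136]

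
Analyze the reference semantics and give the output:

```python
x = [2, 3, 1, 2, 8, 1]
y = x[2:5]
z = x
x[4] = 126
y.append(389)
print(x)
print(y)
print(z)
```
[2, 3, 1, 2, 126, 1]
[1, 2, 8, 389]
[2, 3, 1, 2, 126, 1]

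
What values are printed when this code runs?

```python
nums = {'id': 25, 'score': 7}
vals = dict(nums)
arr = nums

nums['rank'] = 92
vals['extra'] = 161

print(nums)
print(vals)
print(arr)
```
{'id': 25, 'score': 7, 'rank': 92}
{'id': 25, 'score': 7, 'extra': 161}
{'id': 25, 'score': 7, 'rank': 92}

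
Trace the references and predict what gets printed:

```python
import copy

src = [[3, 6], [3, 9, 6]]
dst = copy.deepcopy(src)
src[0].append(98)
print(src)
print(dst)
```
[[3, 6, 98], [3, 9, 6]]
[[3, 6], [3, 9, 6]]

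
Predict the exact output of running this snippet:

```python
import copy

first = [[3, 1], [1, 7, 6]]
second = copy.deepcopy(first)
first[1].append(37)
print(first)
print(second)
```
[[3, 1], [1, 7, 6, 37]]
[[3, 1], [1, 7, 6]]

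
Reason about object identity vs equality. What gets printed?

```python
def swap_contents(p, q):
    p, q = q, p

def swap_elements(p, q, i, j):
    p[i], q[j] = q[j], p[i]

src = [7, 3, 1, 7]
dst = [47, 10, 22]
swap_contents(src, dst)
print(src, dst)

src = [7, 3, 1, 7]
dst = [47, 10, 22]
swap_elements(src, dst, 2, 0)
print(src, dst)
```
[7, 3, 1, 7] [47, 10, 22]
[7, 3, 47, 7] [1, 10, 22]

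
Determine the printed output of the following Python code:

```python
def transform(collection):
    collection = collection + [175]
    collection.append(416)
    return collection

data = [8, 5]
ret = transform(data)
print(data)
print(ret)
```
[8, 5]
[8, 5, 175, 416]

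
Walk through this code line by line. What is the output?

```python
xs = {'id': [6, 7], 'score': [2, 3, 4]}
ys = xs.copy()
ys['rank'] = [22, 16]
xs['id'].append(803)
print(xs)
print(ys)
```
{'id': [6, 7, 803], 'score': [2, 3, 4]}
{'id': [6, 7, 803], 'score': [2, 3, 4], 'rank': [22, 16]}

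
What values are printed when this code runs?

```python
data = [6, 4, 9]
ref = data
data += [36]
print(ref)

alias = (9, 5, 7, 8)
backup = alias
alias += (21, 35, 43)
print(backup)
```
[6, 4, 9, 36]
(9, 5, 7, 8)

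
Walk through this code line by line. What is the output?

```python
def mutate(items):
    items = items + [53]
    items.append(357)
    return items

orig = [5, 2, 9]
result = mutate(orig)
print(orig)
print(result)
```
[5, 2, 9]
[5, 2, 9, 53, 357]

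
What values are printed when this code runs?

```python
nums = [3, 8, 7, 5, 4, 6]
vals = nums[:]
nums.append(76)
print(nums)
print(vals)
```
[3, 8, 7, 5, 4, 6, 76]
[3, 8, 7, 5, 4, 6]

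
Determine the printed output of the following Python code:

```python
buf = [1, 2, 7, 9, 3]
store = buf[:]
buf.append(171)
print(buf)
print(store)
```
[1, 2, 7, 9, 3, 171]
[1, 2, 7, 9, 3]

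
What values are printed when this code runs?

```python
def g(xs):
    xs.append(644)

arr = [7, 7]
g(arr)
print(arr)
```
[7, 7, 644]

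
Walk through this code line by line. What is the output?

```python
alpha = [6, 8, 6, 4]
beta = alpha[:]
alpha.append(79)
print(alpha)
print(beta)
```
[6, 8, 6, 4, 79]
[6, 8, 6, 4]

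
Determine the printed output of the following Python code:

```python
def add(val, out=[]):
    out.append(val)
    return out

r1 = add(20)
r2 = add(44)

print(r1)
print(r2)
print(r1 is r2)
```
[20, 44]
[20, 44]
True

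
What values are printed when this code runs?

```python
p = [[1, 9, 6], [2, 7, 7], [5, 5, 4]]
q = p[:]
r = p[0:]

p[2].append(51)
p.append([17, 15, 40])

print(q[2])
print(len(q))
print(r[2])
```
[5, 5, 4, 51]
3
[5, 5, 4, 51]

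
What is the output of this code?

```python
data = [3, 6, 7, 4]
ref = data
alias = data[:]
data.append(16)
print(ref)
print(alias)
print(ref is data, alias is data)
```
[3, 6, 7, 4, 16]
[3, 6, 7, 4]
True False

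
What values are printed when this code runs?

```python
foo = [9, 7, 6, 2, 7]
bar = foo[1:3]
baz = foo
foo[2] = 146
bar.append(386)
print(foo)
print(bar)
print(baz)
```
[9, 7, 146, 2, 7]
[7, 6, 386]
[9, 7, 146, 2, 7]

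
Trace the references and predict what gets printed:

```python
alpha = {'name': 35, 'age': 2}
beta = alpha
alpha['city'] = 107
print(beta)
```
{'name': 35, 'age': 2, 'city': 107}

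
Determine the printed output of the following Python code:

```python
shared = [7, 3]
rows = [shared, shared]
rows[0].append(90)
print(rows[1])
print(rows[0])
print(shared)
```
[7, 3, 90]
[7, 3, 90]
[7, 3, 90]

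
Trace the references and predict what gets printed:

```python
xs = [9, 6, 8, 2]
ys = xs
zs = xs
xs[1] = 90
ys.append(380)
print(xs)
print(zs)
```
[9, 90, 8, 2, 380]
[9, 90, 8, 2, 380]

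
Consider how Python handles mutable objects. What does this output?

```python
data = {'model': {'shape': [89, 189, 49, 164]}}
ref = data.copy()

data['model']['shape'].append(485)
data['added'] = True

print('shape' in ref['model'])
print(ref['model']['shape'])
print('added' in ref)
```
True
[89, 189, 49, 164, 485]
False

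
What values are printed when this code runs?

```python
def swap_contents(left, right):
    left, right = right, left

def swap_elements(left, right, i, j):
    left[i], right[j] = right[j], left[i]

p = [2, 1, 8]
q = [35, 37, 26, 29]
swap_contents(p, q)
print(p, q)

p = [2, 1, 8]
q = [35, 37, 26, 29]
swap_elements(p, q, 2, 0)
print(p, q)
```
[2, 1, 8] [35, 37, 26, 29]
[2, 1, 35] [8, 37, 26, 29]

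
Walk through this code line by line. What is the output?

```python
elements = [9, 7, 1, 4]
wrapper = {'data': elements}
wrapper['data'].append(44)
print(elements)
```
[9, 7, 1, 4, 44]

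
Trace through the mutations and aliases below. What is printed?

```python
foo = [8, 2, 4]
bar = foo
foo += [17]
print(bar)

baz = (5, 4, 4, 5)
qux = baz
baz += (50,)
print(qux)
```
[8, 2, 4, 17]
(5, 4, 4, 5)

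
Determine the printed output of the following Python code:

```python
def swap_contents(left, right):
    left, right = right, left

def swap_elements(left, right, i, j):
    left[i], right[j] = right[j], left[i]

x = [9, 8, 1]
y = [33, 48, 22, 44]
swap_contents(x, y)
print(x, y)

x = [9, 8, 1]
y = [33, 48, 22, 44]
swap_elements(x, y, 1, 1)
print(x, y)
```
[9, 8, 1] [33, 48, 22, 44]
[9, 48, 1] [33, 8, 22, 44]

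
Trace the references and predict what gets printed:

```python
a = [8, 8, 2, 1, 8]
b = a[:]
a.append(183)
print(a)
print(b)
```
[8, 8, 2, 1, 8, 183]
[8, 8, 2, 1, 8]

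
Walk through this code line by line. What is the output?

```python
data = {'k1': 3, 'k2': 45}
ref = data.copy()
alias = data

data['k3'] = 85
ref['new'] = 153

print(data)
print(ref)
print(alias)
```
{'k1': 3, 'k2': 45, 'k3': 85}
{'k1': 3, 'k2': 45, 'new': 153}
{'k1': 3, 'k2': 45, 'k3': 85}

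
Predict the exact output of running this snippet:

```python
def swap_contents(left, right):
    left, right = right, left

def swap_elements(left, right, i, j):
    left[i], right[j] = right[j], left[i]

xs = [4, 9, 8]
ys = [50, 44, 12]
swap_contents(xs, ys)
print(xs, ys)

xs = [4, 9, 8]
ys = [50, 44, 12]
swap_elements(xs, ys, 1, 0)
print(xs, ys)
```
[4, 9, 8] [50, 44, 12]
[4, 50, 8] [9, 44, 12]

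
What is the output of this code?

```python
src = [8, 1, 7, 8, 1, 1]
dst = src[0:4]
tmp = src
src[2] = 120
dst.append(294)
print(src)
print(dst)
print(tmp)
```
[8, 1, 120, 8, 1, 1]
[8, 1, 7, 8, 294]
[8, 1, 120, 8, 1, 1]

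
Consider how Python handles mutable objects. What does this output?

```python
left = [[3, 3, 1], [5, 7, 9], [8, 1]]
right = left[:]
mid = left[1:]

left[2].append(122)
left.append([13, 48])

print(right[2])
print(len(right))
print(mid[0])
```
[8, 1, 122]
3
[5, 7, 9]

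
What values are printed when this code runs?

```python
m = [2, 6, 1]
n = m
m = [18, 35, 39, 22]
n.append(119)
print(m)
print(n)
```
[18, 35, 39, 22]
[2, 6, 1, 119]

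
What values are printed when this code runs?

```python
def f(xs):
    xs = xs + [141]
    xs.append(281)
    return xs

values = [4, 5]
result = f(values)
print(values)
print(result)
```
[4, 5]
[4, 5, 141, 281]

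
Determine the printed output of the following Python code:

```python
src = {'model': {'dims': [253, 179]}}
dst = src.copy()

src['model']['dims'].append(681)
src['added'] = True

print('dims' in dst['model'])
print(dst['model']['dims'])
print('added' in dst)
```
True
[253, 179, 681]
False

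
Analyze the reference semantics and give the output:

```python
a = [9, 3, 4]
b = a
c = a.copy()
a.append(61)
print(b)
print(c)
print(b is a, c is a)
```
[9, 3, 4, 61]
[9, 3, 4]
True False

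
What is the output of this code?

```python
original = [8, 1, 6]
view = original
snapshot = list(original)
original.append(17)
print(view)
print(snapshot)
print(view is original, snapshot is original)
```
[8, 1, 6, 17]
[8, 1, 6]
True False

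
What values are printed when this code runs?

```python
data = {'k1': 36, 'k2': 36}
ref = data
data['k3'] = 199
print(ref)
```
{'k1': 36, 'k2': 36, 'k3': 199}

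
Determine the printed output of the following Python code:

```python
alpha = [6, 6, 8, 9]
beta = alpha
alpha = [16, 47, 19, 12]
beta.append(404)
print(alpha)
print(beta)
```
[16, 47, 19, 12]
[6, 6, 8, 9, 404]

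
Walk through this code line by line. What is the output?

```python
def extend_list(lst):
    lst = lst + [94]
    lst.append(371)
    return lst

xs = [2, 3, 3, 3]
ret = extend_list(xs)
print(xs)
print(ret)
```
[2, 3, 3, 3]
[2, 3, 3, 3, 94, 371]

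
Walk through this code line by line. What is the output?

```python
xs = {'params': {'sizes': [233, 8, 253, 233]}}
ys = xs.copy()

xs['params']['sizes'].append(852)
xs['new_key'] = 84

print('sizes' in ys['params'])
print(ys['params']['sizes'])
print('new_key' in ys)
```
True
[233, 8, 253, 233, 852]
False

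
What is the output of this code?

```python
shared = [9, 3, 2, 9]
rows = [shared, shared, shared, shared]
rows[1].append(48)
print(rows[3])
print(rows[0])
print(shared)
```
[9, 3, 2, 9, 48]
[9, 3, 2, 9, 48]
[9, 3, 2, 9, 48]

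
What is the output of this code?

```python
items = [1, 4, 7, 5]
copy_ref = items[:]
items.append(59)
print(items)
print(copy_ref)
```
[1, 4, 7, 5, 59]
[1, 4, 7, 5]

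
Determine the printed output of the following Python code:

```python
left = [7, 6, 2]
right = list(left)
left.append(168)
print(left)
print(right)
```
[7, 6, 2, 168]
[7, 6, 2]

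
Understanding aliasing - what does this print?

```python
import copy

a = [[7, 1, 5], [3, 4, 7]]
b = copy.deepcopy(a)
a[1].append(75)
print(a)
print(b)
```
[[7, 1, 5], [3, 4, 7, 75]]
[[7, 1, 5], [3, 4, 7]]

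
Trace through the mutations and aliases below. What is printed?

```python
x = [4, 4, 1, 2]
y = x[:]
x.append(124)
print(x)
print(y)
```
[4, 4, 1, 2, 124]
[4, 4, 1, 2]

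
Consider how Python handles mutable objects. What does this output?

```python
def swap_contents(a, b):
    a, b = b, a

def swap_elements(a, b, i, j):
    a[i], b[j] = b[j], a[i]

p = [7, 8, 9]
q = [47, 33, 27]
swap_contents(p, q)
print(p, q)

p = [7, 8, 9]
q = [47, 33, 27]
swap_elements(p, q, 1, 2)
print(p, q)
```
[7, 8, 9] [47, 33, 27]
[7, 27, 9] [47, 33, 8]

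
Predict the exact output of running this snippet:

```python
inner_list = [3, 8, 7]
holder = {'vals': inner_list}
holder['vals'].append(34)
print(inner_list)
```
[3, 8, 7, 34]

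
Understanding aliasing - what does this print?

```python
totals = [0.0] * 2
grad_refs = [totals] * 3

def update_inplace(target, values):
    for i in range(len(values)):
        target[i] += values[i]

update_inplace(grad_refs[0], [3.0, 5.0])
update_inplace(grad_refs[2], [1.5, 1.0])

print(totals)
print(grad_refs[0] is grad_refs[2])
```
[4.5, 6.0]
True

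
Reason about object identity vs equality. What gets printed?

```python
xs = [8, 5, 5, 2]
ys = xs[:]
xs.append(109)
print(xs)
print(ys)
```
[8, 5, 5, 2, 109]
[8, 5, 5, 2]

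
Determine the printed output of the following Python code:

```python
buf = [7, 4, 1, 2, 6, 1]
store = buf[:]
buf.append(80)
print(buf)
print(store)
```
[7, 4, 1, 2, 6, 1, 80]
[7, 4, 1, 2, 6, 1]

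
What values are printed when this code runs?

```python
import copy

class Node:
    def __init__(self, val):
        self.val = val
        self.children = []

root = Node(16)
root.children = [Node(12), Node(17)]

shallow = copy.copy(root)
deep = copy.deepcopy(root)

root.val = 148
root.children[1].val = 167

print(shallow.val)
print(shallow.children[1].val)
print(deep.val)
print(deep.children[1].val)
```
16
167
16
17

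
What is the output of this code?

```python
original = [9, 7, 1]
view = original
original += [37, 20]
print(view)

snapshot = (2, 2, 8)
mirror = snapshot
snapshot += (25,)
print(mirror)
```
[9, 7, 1, 37, 20]
(2, 2, 8)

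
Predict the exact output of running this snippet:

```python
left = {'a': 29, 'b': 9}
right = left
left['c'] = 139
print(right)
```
{'a': 29, 'b': 9, 'c': 139}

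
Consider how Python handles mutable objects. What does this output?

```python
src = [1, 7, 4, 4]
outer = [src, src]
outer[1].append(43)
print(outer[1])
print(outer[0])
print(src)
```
[1, 7, 4, 4, 43]
[1, 7, 4, 4, 43]
[1, 7, 4, 4, 43]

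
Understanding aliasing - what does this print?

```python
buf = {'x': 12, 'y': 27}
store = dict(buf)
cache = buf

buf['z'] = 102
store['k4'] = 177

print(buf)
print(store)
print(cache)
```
{'x': 12, 'y': 27, 'z': 102}
{'x': 12, 'y': 27, 'k4': 177}
{'x': 12, 'y': 27, 'z': 102}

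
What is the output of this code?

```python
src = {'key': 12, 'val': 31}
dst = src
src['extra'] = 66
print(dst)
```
{'key': 12, 'val': 31, 'extra': 66}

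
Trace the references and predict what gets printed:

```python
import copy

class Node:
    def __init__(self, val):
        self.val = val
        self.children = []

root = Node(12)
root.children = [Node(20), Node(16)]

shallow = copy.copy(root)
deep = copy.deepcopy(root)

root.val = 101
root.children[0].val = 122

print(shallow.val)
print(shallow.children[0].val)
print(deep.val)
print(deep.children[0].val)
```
12
122
12
20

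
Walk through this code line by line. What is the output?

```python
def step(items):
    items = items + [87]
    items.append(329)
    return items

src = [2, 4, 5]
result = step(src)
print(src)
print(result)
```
[2, 4, 5]
[2, 4, 5, 87, 329]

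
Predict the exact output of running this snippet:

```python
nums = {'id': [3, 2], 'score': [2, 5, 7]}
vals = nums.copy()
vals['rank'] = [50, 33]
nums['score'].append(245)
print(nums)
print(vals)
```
{'id': [3, 2], 'score': [2, 5, 7, 245]}
{'id': [3, 2], 'score': [2, 5, 7, 245], 'rank': [50, 33]}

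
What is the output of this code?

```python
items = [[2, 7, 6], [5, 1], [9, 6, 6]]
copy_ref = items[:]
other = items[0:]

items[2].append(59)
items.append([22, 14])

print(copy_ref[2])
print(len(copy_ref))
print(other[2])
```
[9, 6, 6, 59]
3
[9, 6, 6, 59]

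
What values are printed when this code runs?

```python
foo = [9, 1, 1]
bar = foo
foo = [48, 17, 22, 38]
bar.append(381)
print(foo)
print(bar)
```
[48, 17, 22, 38]
[9, 1, 1, 381]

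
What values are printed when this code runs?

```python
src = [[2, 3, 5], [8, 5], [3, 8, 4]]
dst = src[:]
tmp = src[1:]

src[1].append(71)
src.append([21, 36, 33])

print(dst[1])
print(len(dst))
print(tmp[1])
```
[8, 5, 71]
3
[3, 8, 4]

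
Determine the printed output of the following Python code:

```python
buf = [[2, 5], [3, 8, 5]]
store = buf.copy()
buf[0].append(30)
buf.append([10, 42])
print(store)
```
[[2, 5, 30], [3, 8, 5]]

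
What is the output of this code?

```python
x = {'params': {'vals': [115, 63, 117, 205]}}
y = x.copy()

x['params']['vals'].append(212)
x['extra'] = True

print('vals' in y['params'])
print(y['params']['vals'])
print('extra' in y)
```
True
[115, 63, 117, 205, 212]
False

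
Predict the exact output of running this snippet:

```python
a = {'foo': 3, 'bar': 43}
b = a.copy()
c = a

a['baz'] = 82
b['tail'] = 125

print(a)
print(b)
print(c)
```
{'foo': 3, 'bar': 43, 'baz': 82}
{'foo': 3, 'bar': 43, 'tail': 125}
{'foo': 3, 'bar': 43, 'baz': 82}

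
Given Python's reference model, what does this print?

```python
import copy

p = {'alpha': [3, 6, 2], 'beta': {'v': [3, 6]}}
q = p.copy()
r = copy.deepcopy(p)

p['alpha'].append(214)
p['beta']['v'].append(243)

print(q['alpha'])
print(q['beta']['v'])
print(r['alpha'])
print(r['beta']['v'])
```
[3, 6, 2, 214]
[3, 6, 243]
[3, 6, 2]
[3, 6]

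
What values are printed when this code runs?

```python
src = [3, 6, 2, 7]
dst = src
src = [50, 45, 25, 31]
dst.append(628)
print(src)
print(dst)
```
[50, 45, 25, 31]
[3, 6, 2, 7, 628]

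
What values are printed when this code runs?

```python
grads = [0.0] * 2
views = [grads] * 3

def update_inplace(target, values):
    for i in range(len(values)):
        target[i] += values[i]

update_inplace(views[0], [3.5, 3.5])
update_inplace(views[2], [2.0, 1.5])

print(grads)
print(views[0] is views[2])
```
[5.5, 5.0]
True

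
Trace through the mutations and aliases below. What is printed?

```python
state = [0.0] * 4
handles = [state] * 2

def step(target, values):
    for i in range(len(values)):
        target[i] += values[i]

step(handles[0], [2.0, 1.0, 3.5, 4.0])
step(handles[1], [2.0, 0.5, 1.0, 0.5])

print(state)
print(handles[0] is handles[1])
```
[4.0, 1.5, 4.5, 4.5]
True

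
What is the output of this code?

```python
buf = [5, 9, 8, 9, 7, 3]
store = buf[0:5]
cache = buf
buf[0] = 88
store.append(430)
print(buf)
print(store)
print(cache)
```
[88, 9, 8, 9, 7, 3]
[5, 9, 8, 9, 7, 430]
[88, 9, 8, 9, 7, 3]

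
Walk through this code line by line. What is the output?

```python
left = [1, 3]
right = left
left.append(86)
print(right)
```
[1, 3, 86]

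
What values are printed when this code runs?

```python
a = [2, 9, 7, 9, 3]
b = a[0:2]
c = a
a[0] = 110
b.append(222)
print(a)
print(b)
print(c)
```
[110, 9, 7, 9, 3]
[2, 9, 222]
[110, 9, 7, 9, 3]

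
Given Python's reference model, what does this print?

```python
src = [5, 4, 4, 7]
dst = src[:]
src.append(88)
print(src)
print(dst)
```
[5, 4, 4, 7, 88]
[5, 4, 4, 7]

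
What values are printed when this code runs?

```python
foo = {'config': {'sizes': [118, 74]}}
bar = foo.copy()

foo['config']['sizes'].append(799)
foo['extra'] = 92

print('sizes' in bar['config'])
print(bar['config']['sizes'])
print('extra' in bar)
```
True
[118, 74, 799]
False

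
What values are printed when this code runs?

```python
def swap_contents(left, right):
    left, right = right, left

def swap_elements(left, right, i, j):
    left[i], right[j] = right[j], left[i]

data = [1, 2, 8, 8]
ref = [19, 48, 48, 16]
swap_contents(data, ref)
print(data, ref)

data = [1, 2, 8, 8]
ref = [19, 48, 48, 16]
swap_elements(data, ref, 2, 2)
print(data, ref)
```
[1, 2, 8, 8] [19, 48, 48, 16]
[1, 2, 48, 8] [19, 48, 8, 16]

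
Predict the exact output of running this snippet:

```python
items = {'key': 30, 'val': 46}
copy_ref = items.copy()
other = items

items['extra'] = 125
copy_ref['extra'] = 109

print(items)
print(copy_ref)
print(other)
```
{'key': 30, 'val': 46, 'extra': 125}
{'key': 30, 'val': 46, 'extra': 109}
{'key': 30, 'val': 46, 'extra': 125}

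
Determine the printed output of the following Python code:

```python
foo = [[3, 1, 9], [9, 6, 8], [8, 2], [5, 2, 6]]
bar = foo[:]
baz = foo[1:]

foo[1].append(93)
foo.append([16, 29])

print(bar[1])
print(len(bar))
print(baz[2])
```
[9, 6, 8, 93]
4
[5, 2, 6]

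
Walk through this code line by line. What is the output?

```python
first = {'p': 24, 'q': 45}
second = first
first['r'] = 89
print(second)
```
{'p': 24, 'q': 45, 'r': 89}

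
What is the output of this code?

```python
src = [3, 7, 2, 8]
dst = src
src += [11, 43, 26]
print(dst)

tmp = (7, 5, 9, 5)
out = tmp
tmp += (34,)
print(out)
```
[3, 7, 2, 8, 11, 43, 26]
(7, 5, 9, 5)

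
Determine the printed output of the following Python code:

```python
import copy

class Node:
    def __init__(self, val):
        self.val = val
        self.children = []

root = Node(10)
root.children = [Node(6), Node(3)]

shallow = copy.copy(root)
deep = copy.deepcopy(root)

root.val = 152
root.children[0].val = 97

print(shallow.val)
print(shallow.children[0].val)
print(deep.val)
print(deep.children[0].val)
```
10
97
10
6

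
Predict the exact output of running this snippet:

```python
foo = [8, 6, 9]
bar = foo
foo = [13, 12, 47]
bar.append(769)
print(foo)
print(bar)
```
[13, 12, 47]
[8, 6, 9, 769]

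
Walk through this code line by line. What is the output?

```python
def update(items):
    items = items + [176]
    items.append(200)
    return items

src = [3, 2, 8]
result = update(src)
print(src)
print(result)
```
[3, 2, 8]
[3, 2, 8, 176, 200]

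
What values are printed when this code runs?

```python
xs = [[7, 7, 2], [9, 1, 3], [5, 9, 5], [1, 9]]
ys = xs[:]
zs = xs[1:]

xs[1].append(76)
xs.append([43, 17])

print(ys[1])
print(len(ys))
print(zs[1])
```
[9, 1, 3, 76]
4
[5, 9, 5]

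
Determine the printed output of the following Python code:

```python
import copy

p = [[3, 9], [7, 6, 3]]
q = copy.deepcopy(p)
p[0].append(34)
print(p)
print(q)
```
[[3, 9, 34], [7, 6, 3]]
[[3, 9], [7, 6, 3]]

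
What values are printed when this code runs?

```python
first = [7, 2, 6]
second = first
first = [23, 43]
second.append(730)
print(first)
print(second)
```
[23, 43]
[7, 2, 6, 730]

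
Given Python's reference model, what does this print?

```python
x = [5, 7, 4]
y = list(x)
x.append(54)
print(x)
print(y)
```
[5, 7, 4, 54]
[5, 7, 4]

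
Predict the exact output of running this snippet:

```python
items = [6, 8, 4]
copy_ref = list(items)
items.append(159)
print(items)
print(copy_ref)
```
[6, 8, 4, 159]
[6, 8, 4]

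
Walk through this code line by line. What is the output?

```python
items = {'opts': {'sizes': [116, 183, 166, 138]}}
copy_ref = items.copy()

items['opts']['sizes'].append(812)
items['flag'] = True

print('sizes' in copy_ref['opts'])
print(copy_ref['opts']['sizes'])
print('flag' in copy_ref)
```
True
[116, 183, 166, 138, 812]
False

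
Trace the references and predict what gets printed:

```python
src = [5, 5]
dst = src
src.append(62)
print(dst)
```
[5, 5, 62]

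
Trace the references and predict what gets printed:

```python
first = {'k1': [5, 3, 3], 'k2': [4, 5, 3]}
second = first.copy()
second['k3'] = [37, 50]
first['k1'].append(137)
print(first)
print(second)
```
{'k1': [5, 3, 3, 137], 'k2': [4, 5, 3]}
{'k1': [5, 3, 3, 137], 'k2': [4, 5, 3], 'k3': [37, 50]}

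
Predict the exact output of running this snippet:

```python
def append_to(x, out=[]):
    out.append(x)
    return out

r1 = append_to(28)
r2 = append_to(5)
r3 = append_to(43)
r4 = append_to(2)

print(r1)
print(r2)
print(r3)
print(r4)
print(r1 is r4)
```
[28, 5, 43, 2]
[28, 5, 43, 2]
[28, 5, 43, 2]
[28, 5, 43, 2]
True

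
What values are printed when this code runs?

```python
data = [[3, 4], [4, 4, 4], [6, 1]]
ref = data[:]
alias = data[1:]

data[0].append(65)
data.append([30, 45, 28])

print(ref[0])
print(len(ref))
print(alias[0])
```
[3, 4, 65]
3
[4, 4, 4]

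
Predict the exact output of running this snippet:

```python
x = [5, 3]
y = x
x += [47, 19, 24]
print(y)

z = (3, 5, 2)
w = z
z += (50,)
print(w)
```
[5, 3, 47, 19, 24]
(3, 5, 2)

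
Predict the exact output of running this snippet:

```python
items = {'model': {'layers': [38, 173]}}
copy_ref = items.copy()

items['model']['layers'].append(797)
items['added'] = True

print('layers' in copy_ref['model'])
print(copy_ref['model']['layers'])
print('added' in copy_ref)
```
True
[38, 173, 797]
False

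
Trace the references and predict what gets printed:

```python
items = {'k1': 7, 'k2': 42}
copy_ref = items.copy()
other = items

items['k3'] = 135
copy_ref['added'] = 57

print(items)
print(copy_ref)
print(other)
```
{'k1': 7, 'k2': 42, 'k3': 135}
{'k1': 7, 'k2': 42, 'added': 57}
{'k1': 7, 'k2': 42, 'k3': 135}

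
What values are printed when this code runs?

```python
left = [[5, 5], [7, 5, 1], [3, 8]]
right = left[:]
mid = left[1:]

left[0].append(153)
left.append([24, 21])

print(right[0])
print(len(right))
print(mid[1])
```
[5, 5, 153]
3
[3, 8]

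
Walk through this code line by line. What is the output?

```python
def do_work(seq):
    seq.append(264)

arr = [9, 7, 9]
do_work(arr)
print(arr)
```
[9, 7, 9, 264]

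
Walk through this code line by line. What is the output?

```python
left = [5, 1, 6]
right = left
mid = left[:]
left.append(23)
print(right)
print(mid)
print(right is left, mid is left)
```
[5, 1, 6, 23]
[5, 1, 6]
True False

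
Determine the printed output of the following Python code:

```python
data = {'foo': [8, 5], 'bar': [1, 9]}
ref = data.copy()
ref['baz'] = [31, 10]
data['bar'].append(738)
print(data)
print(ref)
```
{'foo': [8, 5], 'bar': [1, 9, 738]}
{'foo': [8, 5], 'bar': [1, 9, 738], 'baz': [31, 10]}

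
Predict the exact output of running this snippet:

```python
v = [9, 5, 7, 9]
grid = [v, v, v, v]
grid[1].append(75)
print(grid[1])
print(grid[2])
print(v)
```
[9, 5, 7, 9, 75]
[9, 5, 7, 9, 75]
[9, 5, 7, 9, 75]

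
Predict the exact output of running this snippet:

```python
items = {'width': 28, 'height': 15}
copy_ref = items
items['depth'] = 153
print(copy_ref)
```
{'width': 28, 'height': 15, 'depth': 153}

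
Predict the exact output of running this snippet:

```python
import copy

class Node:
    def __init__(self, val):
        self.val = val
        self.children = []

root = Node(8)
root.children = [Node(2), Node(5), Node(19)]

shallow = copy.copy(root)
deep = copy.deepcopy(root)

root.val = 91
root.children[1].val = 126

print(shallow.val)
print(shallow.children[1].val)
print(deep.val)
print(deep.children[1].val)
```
8
126
8
5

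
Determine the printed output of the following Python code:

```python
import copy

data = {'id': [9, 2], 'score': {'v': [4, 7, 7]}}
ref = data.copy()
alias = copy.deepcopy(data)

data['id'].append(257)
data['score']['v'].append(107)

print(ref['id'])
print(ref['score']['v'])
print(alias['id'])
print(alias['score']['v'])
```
[9, 2, 257]
[4, 7, 7, 107]
[9, 2]
[4, 7, 7]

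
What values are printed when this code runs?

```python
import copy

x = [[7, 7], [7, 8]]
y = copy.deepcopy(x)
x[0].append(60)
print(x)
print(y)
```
[[7, 7, 60], [7, 8]]
[[7, 7], [7, 8]]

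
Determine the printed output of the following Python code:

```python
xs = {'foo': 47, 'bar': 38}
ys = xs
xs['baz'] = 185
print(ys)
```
{'foo': 47, 'bar': 38, 'baz': 185}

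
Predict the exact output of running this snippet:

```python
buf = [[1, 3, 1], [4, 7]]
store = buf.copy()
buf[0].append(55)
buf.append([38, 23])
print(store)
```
[[1, 3, 1, 55], [4, 7]]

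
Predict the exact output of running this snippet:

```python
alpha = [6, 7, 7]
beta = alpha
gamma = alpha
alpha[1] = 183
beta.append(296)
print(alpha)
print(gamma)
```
[6, 183, 7, 296]
[6, 183, 7, 296]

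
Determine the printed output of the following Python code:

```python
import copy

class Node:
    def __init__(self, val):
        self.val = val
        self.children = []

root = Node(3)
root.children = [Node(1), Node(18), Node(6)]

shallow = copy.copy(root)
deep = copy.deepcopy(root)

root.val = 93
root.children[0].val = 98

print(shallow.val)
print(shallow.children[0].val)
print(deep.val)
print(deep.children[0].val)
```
3
98
3
1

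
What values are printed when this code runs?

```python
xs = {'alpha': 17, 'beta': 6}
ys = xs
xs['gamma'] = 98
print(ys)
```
{'alpha': 17, 'beta': 6, 'gamma': 98}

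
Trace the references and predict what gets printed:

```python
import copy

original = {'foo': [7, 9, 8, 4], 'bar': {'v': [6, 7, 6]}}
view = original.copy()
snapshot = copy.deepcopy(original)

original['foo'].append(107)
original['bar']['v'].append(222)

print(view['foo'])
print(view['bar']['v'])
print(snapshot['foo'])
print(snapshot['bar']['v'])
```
[7, 9, 8, 4, 107]
[6, 7, 6, 222]
[7, 9, 8, 4]
[6, 7, 6]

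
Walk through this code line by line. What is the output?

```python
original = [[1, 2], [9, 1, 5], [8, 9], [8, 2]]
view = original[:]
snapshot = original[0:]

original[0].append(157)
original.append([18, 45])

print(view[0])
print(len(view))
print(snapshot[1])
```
[1, 2, 157]
4
[9, 1, 5]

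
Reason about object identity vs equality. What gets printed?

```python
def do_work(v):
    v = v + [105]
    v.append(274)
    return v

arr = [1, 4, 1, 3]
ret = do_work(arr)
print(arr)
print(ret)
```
[1, 4, 1, 3]
[1, 4, 1, 3, 105, 274]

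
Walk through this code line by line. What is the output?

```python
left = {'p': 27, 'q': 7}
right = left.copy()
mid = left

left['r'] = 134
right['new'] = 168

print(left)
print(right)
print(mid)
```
{'p': 27, 'q': 7, 'r': 134}
{'p': 27, 'q': 7, 'new': 168}
{'p': 27, 'q': 7, 'r': 134}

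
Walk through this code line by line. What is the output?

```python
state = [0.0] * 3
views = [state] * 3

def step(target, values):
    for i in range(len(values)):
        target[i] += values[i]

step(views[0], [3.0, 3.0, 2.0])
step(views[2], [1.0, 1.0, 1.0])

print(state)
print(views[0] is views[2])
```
[4.0, 4.0, 3.0]
True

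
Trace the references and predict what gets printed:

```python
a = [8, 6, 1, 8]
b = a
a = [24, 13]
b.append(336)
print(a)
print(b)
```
[24, 13]
[8, 6, 1, 8, 336]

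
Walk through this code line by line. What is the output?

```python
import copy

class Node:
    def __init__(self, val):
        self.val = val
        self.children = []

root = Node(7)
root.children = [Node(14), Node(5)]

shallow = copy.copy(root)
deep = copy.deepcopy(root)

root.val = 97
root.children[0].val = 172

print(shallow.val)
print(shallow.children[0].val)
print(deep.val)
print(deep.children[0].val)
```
7
172
7
14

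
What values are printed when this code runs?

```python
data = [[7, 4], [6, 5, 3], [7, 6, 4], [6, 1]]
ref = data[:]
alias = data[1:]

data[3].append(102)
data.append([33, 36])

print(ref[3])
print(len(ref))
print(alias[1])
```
[6, 1, 102]
4
[7, 6, 4]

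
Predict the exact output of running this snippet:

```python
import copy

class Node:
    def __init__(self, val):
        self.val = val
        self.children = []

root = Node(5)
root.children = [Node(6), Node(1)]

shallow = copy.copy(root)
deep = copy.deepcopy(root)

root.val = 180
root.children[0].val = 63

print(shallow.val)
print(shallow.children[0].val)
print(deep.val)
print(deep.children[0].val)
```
5
63
5
6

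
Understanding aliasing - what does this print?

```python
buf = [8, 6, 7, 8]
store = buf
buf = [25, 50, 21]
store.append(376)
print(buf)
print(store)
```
[25, 50, 21]
[8, 6, 7, 8, 376]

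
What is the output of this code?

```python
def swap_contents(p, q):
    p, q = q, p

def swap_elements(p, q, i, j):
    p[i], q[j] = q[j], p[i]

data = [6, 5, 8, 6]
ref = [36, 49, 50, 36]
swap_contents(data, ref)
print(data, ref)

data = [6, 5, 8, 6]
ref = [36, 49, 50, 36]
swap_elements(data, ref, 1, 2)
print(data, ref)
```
[6, 5, 8, 6] [36, 49, 50, 36]
[6, 50, 8, 6] [36, 49, 5, 36]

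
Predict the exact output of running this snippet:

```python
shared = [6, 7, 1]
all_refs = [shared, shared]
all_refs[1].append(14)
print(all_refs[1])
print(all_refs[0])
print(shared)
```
[6, 7, 1, 14]
[6, 7, 1, 14]
[6, 7, 1, 14]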